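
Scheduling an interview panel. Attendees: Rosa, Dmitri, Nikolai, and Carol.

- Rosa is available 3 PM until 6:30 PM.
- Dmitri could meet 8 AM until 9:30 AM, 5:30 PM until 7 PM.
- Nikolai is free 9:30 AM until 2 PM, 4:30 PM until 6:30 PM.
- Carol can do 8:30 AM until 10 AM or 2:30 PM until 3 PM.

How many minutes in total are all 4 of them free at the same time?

Rosa ∩ Dmitri: 17:30-18:30.
Rosa ∩ Dmitri ∩ Nikolai: 17:30-18:30.
Rosa ∩ Dmitri ∩ Nikolai ∩ Carol: ∅.
There is no time when everyone is free.
There is no common window, so the total is 0 minutes.

0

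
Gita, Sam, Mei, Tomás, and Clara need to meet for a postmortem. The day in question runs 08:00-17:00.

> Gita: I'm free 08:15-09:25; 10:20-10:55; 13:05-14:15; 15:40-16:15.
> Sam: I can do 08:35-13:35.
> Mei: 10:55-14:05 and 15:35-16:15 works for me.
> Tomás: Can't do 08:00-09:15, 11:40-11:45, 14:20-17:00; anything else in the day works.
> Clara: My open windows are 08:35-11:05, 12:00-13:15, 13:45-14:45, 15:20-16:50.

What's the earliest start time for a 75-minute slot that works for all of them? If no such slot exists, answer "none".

Gita free: 08:15-09:25, 10:20-10:55, 13:05-14:15, 15:40-16:15.
Sam free: 08:35-13:35.
Mei free: 10:55-14:05, 15:35-16:15.
Tomás free: 09:15-11:40, 11:45-14:20 (invert busy blocks within the working day).
Clara free: 08:35-11:05, 12:00-13:15, 13:45-14:45, 15:20-16:50.
Gita ∩ Sam: 08:35-09:25, 10:20-10:55, 13:05-13:35.
Gita ∩ Sam ∩ Mei: 13:05-13:35.
Gita ∩ Sam ∩ Mei ∩ Tomás: 13:05-13:35.
Gita ∩ Sam ∩ Mei ∩ Tomás ∩ Clara: 13:05-13:15.
No common window is at least 75 minutes long.

none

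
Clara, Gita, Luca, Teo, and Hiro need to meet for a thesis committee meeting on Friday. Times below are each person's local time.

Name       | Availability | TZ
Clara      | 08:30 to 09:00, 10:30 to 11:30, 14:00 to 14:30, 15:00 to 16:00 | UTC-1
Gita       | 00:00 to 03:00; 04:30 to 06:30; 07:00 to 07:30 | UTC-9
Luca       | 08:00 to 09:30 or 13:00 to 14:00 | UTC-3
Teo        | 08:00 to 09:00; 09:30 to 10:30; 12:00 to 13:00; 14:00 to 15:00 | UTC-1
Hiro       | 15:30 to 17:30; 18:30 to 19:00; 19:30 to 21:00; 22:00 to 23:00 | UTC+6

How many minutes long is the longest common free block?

Clara in UTC: 09:30-10:00, 11:30-12:30, 15:00-15:30, 16:00-17:00 (add 1h to convert from UTC-1).
Gita in UTC: 09:00-12:00, 13:30-15:30, 16:00-16:30 (add 9h to convert from UTC-9).
Luca in UTC: 11:00-12:30, 16:00-17:00 (add 3h to convert from UTC-3).
Teo in UTC: 09:00-10:00, 10:30-11:30, 13:00-14:00, 15:00-16:00 (add 1h to convert from UTC-1).
Hiro in UTC: 09:30-11:30, 12:30-13:00, 13:30-15:00, 16:00-17:00 (subtract 6h to convert from UTC+6).
Clara ∩ Gita: 09:30-10:00, 11:30-12:00, 15:00-15:30, 16:00-16:30.
Clara ∩ Gita ∩ Luca: 11:30-12:00, 16:00-16:30.
Clara ∩ Gita ∩ Luca ∩ Teo: ∅.
Clara ∩ Gita ∩ Luca ∩ Teo ∩ Hiro: ∅.
There is no time when everyone is free.
No common window exists, so the longest block is 0 minutes.

0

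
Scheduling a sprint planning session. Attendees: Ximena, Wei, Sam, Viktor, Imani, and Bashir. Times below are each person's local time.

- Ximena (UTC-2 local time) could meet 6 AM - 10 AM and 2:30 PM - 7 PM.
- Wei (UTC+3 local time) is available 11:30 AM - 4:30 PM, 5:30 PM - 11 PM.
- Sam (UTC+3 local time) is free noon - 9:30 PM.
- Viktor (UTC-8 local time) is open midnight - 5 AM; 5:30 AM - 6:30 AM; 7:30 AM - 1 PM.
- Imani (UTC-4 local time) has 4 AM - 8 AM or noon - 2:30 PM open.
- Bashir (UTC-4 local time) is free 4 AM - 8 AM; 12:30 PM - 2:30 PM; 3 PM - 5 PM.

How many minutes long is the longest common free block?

180

Ximena in UTC: 08:00-12:00, 16:30-21:00 (add 2h to convert from UTC-2).
Wei in UTC: 08:30-13:30, 14:30-20:00 (subtract 3h to convert from UTC+3).
Sam in UTC: 09:00-18:30 (subtract 3h to convert from UTC+3).
Viktor in UTC: 08:00-13:00, 13:30-14:30, 15:30-21:00 (add 8h to convert from UTC-8).
Imani in UTC: 08:00-12:00, 16:00-18:30 (add 4h to convert from UTC-4).
Bashir in UTC: 08:00-12:00, 16:30-18:30, 19:00-21:00 (add 4h to convert from UTC-4).
Ximena ∩ Wei: 08:30-12:00, 16:30-20:00.
Ximena ∩ Wei ∩ Sam: 09:00-12:00, 16:30-18:30.
Ximena ∩ Wei ∩ Sam ∩ Viktor: 09:00-12:00, 16:30-18:30.
Ximena ∩ Wei ∩ Sam ∩ Viktor ∩ Imani: 09:00-12:00, 16:30-18:30.
Ximena ∩ Wei ∩ Sam ∩ Viktor ∩ Imani ∩ Bashir: 09:00-12:00, 16:30-18:30.
The longest is 09:00-12:00 at 180 minutes.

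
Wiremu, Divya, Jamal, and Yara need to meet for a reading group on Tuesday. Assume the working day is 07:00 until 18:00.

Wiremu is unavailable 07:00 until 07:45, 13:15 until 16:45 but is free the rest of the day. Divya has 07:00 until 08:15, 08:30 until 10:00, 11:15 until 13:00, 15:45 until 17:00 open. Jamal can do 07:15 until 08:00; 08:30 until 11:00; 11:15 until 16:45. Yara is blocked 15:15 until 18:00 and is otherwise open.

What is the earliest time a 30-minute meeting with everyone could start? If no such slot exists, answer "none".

08:30

Wiremu free: 07:45-13:15, 16:45-18:00 (invert busy blocks within the working day).
Divya free: 07:00-08:15, 08:30-10:00, 11:15-13:00, 15:45-17:00.
Jamal free: 07:15-08:00, 08:30-11:00, 11:15-16:45.
Yara free: 07:00-15:15 (invert busy blocks within the working day).
Wiremu ∩ Divya: 07:45-08:15, 08:30-10:00, 11:15-13:00, 16:45-17:00.
Wiremu ∩ Divya ∩ Jamal: 07:45-08:00, 08:30-10:00, 11:15-13:00.
Wiremu ∩ Divya ∩ Jamal ∩ Yara: 07:45-08:00, 08:30-10:00, 11:15-13:00.
The first common window of at least 30 minutes is 08:30-10:00, so the earliest start is 08:30.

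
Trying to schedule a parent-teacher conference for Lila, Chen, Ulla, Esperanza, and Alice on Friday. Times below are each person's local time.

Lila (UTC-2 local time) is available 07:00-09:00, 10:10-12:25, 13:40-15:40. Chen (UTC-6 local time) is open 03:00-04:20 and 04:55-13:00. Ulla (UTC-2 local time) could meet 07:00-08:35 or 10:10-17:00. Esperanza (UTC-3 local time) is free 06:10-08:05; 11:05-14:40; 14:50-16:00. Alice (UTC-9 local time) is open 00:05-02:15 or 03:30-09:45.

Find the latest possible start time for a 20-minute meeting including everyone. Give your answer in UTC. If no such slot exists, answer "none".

17:20

Lila in UTC: 09:00-11:00, 12:10-14:25, 15:40-17:40 (add 2h to convert from UTC-2).
Chen in UTC: 09:00-10:20, 10:55-19:00 (add 6h to convert from UTC-6).
Ulla in UTC: 09:00-10:35, 12:10-19:00 (add 2h to convert from UTC-2).
Esperanza in UTC: 09:10-11:05, 14:05-17:40, 17:50-19:00 (add 3h to convert from UTC-3).
Alice in UTC: 09:05-11:15, 12:30-18:45 (add 9h to convert from UTC-9).
Lila ∩ Chen: 09:00-10:20, 10:55-11:00, 12:10-14:25, 15:40-17:40.
Lila ∩ Chen ∩ Ulla: 09:00-10:20, 12:10-14:25, 15:40-17:40.
Lila ∩ Chen ∩ Ulla ∩ Esperanza: 09:10-10:20, 14:05-14:25, 15:40-17:40.
Lila ∩ Chen ∩ Ulla ∩ Esperanza ∩ Alice: 09:10-10:20, 14:05-14:25, 15:40-17:40.
Those are the intersection windows.
The last common window of at least 20 minutes is 15:40-17:40; a 20-minute meeting can start as late as 17:20 and still end by 17:40.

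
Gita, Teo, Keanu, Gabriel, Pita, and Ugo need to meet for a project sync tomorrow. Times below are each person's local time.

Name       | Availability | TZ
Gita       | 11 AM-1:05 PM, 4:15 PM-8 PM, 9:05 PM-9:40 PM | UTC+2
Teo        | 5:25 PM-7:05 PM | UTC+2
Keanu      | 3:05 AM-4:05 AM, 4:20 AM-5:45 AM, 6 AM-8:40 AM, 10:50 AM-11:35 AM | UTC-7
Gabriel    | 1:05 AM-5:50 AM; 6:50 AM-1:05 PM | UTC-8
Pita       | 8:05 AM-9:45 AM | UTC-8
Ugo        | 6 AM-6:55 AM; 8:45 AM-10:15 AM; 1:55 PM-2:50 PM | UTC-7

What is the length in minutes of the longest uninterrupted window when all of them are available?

0

Gita in UTC: 09:00-11:05, 14:15-18:00, 19:05-19:40 (subtract 2h to convert from UTC+2).
Teo in UTC: 15:25-17:05 (subtract 2h to convert from UTC+2).
Keanu in UTC: 10:05-11:05, 11:20-12:45, 13:00-15:40, 17:50-18:35 (add 7h to convert from UTC-7).
Gabriel in UTC: 09:05-13:50, 14:50-21:05 (add 8h to convert from UTC-8).
Pita in UTC: 16:05-17:45 (add 8h to convert from UTC-8).
Ugo in UTC: 13:00-13:55, 15:45-17:15, 20:55-21:50 (add 7h to convert from UTC-7).
Gita ∩ Teo: 15:25-17:05.
Gita ∩ Teo ∩ Keanu: 15:25-15:40.
Gita ∩ Teo ∩ Keanu ∩ Gabriel: 15:25-15:40.
Gita ∩ Teo ∩ Keanu ∩ Gabriel ∩ Pita: ∅.
Gita ∩ Teo ∩ Keanu ∩ Gabriel ∩ Pita ∩ Ugo: ∅.
There is no time when everyone is free.
No common window exists, so the longest block is 0 minutes.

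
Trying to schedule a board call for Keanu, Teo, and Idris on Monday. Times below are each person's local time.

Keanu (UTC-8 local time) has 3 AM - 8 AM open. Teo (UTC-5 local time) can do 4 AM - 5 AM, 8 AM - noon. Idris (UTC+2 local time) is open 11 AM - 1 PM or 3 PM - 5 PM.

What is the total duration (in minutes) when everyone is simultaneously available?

120

Keanu in UTC: 11:00-16:00 (add 8h to convert from UTC-8).
Teo in UTC: 09:00-10:00, 13:00-17:00 (add 5h to convert from UTC-5).
Idris in UTC: 09:00-11:00, 13:00-15:00 (subtract 2h to convert from UTC+2).
Keanu ∩ Teo: 13:00-16:00.
Keanu ∩ Teo ∩ Idris: 13:00-15:00.
That's a single block of 120 minutes.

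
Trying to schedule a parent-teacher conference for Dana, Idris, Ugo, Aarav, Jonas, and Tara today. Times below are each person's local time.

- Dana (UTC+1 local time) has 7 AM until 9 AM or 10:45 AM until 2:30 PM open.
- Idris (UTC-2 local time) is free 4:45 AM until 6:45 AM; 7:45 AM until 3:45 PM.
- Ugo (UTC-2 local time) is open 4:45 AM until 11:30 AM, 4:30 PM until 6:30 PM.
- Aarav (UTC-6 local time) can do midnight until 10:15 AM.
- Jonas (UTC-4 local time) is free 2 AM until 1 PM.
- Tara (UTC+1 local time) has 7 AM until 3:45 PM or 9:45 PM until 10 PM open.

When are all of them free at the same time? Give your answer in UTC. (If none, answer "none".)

Dana in UTC: 06:00-08:00, 09:45-13:30 (subtract 1h to convert from UTC+1).
Idris in UTC: 06:45-08:45, 09:45-17:45 (add 2h to convert from UTC-2).
Ugo in UTC: 06:45-13:30, 18:30-20:30 (add 2h to convert from UTC-2).
Aarav in UTC: 06:00-16:15 (add 6h to convert from UTC-6).
Jonas in UTC: 06:00-17:00 (add 4h to convert from UTC-4).
Tara in UTC: 06:00-14:45, 20:45-21:00 (subtract 1h to convert from UTC+1).
Dana ∩ Idris: 06:45-08:00, 09:45-13:30.
Dana ∩ Idris ∩ Ugo: 06:45-08:00, 09:45-13:30.
Dana ∩ Idris ∩ Ugo ∩ Aarav: 06:45-08:00, 09:45-13:30.
Dana ∩ Idris ∩ Ugo ∩ Aarav ∩ Jonas: 06:45-08:00, 09:45-13:30.
Dana ∩ Idris ∩ Ugo ∩ Aarav ∩ Jonas ∩ Tara: 06:45-08:00, 09:45-13:30.

06:45-08:00, 09:45-13:30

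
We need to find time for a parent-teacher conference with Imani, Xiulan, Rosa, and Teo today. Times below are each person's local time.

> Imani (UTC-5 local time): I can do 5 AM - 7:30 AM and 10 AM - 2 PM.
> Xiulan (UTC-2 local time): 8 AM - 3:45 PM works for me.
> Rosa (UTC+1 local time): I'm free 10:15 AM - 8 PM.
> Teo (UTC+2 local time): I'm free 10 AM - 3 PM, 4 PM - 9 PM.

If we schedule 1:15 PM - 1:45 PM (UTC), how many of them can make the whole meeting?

2

Imani in UTC: 10:00-12:30, 15:00-19:00 (add 5h to convert from UTC-5).
Xiulan in UTC: 10:00-17:45 (add 2h to convert from UTC-2).
Rosa in UTC: 09:15-19:00 (subtract 1h to convert from UTC+1).
Teo in UTC: 08:00-13:00, 14:00-19:00 (subtract 2h to convert from UTC+2).
Xiulan and Rosa can make the full 13:15-13:45 slot — that's 2.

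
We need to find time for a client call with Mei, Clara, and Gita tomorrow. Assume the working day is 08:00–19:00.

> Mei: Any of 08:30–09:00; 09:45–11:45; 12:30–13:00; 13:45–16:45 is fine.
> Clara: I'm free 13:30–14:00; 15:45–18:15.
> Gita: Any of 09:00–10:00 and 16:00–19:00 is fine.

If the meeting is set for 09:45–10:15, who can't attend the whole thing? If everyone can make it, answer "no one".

Clara, Gita

Mei: free for 09:45-10:15. Clara: not fully free for 09:45-10:15. Gita: not fully free for 09:45-10:15.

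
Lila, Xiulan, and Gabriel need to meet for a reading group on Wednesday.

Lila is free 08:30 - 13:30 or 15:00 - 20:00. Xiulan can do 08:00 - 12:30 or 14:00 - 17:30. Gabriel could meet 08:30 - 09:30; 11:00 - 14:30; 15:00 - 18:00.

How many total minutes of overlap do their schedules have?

300

Lila ∩ Xiulan: 08:30-12:30, 15:00-17:30.
Lila ∩ Xiulan ∩ Gabriel: 08:30-09:30, 11:00-12:30, 15:00-17:30.
Summing the common windows: 60 + 90 + 150 = 300 minutes.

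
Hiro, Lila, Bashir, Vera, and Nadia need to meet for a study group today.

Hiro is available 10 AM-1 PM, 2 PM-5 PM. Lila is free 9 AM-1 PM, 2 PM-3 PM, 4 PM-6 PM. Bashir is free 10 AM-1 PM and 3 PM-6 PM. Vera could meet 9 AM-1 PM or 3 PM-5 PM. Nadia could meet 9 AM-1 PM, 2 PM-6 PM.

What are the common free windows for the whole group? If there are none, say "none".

Hiro ∩ Lila: 10:00-13:00, 14:00-15:00, 16:00-17:00.
Hiro ∩ Lila ∩ Bashir: 10:00-13:00, 16:00-17:00.
Hiro ∩ Lila ∩ Bashir ∩ Vera: 10:00-13:00, 16:00-17:00.
Hiro ∩ Lila ∩ Bashir ∩ Vera ∩ Nadia: 10:00-13:00, 16:00-17:00.

10:00-13:00, 16:00-17:00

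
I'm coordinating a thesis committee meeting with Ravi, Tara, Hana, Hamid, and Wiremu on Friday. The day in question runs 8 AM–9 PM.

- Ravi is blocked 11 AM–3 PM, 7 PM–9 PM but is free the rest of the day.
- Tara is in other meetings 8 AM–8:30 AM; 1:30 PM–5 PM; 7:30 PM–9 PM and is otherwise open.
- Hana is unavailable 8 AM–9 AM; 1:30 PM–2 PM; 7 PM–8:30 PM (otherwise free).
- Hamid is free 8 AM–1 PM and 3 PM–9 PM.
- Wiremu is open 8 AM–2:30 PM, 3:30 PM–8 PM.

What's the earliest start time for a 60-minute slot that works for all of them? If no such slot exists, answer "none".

Ravi free: 08:00-11:00, 15:00-19:00 (invert busy blocks within the working day).
Tara free: 08:30-13:30, 17:00-19:30 (invert busy blocks within the working day).
Hana free: 09:00-13:30, 14:00-19:00, 20:30-21:00 (invert busy blocks within the working day).
Hamid free: 08:00-13:00, 15:00-21:00.
Wiremu free: 08:00-14:30, 15:30-20:00.
Ravi ∩ Tara: 08:30-11:00, 17:00-19:00.
Ravi ∩ Tara ∩ Hana: 09:00-11:00, 17:00-19:00.
Ravi ∩ Tara ∩ Hana ∩ Hamid: 09:00-11:00, 17:00-19:00.
Ravi ∩ Tara ∩ Hana ∩ Hamid ∩ Wiremu: 09:00-11:00, 17:00-19:00.
So the common availability across everyone is 09:00-11:00, 17:00-19:00.
The first common window of at least 60 minutes is 09:00-11:00, so the earliest start is 09:00.

09:00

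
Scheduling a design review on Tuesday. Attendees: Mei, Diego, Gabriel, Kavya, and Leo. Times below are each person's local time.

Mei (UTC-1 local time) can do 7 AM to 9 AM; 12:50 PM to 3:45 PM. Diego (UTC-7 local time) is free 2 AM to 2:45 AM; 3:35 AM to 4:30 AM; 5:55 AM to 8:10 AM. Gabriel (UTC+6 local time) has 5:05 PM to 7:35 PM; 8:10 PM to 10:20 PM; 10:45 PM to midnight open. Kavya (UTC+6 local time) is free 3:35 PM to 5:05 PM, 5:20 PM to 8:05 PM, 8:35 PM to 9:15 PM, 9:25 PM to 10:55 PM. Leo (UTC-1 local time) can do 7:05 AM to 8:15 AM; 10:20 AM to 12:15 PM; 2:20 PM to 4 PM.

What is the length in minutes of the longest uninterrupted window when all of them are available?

Mei in UTC: 08:00-10:00, 13:50-16:45 (add 1h to convert from UTC-1).
Diego in UTC: 09:00-09:45, 10:35-11:30, 12:55-15:10 (add 7h to convert from UTC-7).
Gabriel in UTC: 11:05-13:35, 14:10-16:20, 16:45-18:00 (subtract 6h to convert from UTC+6).
Kavya in UTC: 09:35-11:05, 11:20-14:05, 14:35-15:15, 15:25-16:55 (subtract 6h to convert from UTC+6).
Leo in UTC: 08:05-09:15, 11:20-13:15, 15:20-17:00 (add 1h to convert from UTC-1).
Mei ∩ Diego: 09:00-09:45, 13:50-15:10.
Mei ∩ Diego ∩ Gabriel: 14:10-15:10.
Mei ∩ Diego ∩ Gabriel ∩ Kavya: 14:35-15:10.
Mei ∩ Diego ∩ Gabriel ∩ Kavya ∩ Leo: ∅.
There is no time when everyone is free.
No common window exists, so the longest block is 0 minutes.

0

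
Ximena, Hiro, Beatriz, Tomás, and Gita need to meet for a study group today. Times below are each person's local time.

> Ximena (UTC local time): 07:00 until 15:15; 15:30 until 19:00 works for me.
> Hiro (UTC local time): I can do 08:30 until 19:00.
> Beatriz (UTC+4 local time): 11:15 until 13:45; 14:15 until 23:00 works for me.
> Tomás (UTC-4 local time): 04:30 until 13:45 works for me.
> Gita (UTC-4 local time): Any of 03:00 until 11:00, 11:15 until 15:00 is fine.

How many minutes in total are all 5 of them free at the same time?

Ximena in UTC: 07:00-15:15, 15:30-19:00.
Hiro in UTC: 08:30-19:00.
Beatriz in UTC: 07:15-09:45, 10:15-19:00 (subtract 4h to convert from UTC+4).
Tomás in UTC: 08:30-17:45 (add 4h to convert from UTC-4).
Gita in UTC: 07:00-15:00, 15:15-19:00 (add 4h to convert from UTC-4).
Ximena ∩ Hiro: 08:30-15:15, 15:30-19:00.
Ximena ∩ Hiro ∩ Beatriz: 08:30-09:45, 10:15-15:15, 15:30-19:00.
Ximena ∩ Hiro ∩ Beatriz ∩ Tomás: 08:30-09:45, 10:15-15:15, 15:30-17:45.
Ximena ∩ Hiro ∩ Beatriz ∩ Tomás ∩ Gita: 08:30-09:45, 10:15-15:00, 15:30-17:45.
Summing the common windows: 75 + 285 + 135 = 495 minutes.

495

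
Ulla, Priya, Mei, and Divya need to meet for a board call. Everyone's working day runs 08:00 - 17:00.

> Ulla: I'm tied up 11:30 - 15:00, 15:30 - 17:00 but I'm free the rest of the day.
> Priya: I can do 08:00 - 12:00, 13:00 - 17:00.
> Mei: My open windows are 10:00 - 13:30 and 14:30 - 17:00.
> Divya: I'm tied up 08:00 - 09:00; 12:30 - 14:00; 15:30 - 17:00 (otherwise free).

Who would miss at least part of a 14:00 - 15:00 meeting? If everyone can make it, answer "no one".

Ulla free: 08:00-11:30, 15:00-15:30 (invert busy blocks within the working day).
Priya free: 08:00-12:00, 13:00-17:00.
Mei free: 10:00-13:30, 14:30-17:00.
Divya free: 09:00-12:30, 14:00-15:30 (invert busy blocks within the working day).
Ulla: not fully free for 14:00-15:00. Priya: free for 14:00-15:00. Mei: not fully free for 14:00-15:00. Divya: free for 14:00-15:00.

Mei, Ulla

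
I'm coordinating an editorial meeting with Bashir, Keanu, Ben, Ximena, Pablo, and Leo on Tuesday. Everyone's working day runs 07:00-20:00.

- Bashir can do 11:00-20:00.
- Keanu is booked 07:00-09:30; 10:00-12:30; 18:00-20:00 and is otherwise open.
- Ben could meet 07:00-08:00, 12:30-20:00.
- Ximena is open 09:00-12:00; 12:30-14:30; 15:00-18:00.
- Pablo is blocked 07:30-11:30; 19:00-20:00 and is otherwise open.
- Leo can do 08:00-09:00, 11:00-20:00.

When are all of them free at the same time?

12:30-14:30, 15:00-18:00

Bashir free: 11:00-20:00.
Keanu free: 09:30-10:00, 12:30-18:00 (invert busy blocks within the working day).
Ben free: 07:00-08:00, 12:30-20:00.
Ximena free: 09:00-12:00, 12:30-14:30, 15:00-18:00.
Pablo free: 07:00-07:30, 11:30-19:00 (invert busy blocks within the working day).
Leo free: 08:00-09:00, 11:00-20:00.
Bashir ∩ Keanu: 12:30-18:00.
Bashir ∩ Keanu ∩ Ben: 12:30-18:00.
Bashir ∩ Keanu ∩ Ben ∩ Ximena: 12:30-14:30, 15:00-18:00.
Bashir ∩ Keanu ∩ Ben ∩ Ximena ∩ Pablo: 12:30-14:30, 15:00-18:00.
Bashir ∩ Keanu ∩ Ben ∩ Ximena ∩ Pablo ∩ Leo: 12:30-14:30, 15:00-18:00.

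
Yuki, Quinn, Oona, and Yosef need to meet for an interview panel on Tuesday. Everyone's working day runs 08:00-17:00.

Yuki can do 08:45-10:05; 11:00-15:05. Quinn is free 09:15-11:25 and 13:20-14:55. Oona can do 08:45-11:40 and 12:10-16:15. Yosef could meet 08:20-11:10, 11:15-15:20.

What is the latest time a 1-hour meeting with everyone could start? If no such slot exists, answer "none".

Yuki ∩ Quinn: 09:15-10:05, 11:00-11:25, 13:20-14:55.
Yuki ∩ Quinn ∩ Oona: 09:15-10:05, 11:00-11:25, 13:20-14:55.
Yuki ∩ Quinn ∩ Oona ∩ Yosef: 09:15-10:05, 11:00-11:10, 11:15-11:25, 13:20-14:55.
The last common window of at least 60 minutes is 13:20-14:55; a 60-minute meeting can start as late as 13:55 and still end by 14:55.

13:55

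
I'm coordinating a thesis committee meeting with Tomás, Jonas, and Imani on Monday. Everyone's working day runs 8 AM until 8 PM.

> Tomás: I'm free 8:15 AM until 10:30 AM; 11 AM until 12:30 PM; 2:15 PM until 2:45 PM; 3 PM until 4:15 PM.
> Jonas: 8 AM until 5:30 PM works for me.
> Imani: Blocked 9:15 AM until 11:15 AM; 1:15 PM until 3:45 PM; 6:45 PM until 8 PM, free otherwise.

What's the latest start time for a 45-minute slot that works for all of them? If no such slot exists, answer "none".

11:45

Tomás free: 08:15-10:30, 11:00-12:30, 14:15-14:45, 15:00-16:15.
Jonas free: 08:00-17:30.
Imani free: 08:00-09:15, 11:15-13:15, 15:45-18:45 (invert busy blocks within the working day).
Tomás ∩ Jonas: 08:15-10:30, 11:00-12:30, 14:15-14:45, 15:00-16:15.
Tomás ∩ Jonas ∩ Imani: 08:15-09:15, 11:15-12:30, 15:45-16:15.
The last common window of at least 45 minutes is 11:15-12:30; a 45-minute meeting can start as late as 11:45 and still end by 12:30.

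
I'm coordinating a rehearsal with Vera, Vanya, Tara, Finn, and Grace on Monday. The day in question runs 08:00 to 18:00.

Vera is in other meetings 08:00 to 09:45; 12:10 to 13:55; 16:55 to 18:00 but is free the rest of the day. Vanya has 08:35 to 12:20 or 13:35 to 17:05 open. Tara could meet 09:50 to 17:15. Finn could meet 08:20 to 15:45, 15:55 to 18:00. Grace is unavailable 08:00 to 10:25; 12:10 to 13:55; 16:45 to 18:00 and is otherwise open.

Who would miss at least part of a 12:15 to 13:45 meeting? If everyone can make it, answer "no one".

Grace, Vanya, Vera

Vera free: 09:45-12:10, 13:55-16:55 (invert busy blocks within the working day).
Vanya free: 08:35-12:20, 13:35-17:05.
Tara free: 09:50-17:15.
Finn free: 08:20-15:45, 15:55-18:00.
Grace free: 10:25-12:10, 13:55-16:45 (invert busy blocks within the working day).
Vera: not fully free for 12:15-13:45. Vanya: not fully free for 12:15-13:45. Tara: free for 12:15-13:45. Finn: free for 12:15-13:45. Grace: not fully free for 12:15-13:45.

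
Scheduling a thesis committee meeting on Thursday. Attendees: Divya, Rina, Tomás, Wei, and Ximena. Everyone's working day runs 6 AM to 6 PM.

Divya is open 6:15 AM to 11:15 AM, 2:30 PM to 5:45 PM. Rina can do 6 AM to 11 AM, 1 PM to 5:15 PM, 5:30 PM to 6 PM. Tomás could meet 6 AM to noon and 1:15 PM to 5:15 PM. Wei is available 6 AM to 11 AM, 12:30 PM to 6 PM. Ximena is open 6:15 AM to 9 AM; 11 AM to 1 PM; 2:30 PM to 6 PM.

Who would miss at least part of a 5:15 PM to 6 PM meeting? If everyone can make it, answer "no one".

Divya: not fully free for 17:15-18:00. Rina: not fully free for 17:15-18:00. Tomás: not fully free for 17:15-18:00. Wei: free for 17:15-18:00. Ximena: free for 17:15-18:00.

Divya, Rina, Tomás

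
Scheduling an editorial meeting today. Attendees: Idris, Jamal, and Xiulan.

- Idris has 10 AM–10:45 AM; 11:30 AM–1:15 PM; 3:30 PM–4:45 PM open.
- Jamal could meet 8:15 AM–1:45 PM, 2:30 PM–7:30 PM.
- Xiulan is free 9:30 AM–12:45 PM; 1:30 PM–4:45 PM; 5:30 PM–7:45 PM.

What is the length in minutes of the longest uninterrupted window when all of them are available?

Idris ∩ Jamal: 10:00-10:45, 11:30-13:15, 15:30-16:45.
Idris ∩ Jamal ∩ Xiulan: 10:00-10:45, 11:30-12:45, 15:30-16:45.
So the common availability across everyone is 10:00-10:45, 11:30-12:45, 15:30-16:45.
The longest is 11:30-12:45 at 75 minutes.

75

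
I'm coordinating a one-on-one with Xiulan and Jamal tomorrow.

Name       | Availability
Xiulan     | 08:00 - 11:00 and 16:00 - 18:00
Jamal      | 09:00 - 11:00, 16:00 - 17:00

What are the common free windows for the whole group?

09:00-11:00, 16:00-17:00

Xiulan ∩ Jamal: 09:00-11:00, 16:00-17:00.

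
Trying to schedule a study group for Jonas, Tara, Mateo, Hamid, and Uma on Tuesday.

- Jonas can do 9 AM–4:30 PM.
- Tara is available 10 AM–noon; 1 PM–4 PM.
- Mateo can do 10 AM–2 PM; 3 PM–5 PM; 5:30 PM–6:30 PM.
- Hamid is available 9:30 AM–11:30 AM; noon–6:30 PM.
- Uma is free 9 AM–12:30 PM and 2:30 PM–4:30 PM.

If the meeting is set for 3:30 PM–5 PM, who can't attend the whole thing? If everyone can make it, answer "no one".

Jonas, Tara, Uma

Jonas: not fully free for 15:30-17:00. Tara: not fully free for 15:30-17:00. Mateo: free for 15:30-17:00. Hamid: free for 15:30-17:00. Uma: not fully free for 15:30-17:00.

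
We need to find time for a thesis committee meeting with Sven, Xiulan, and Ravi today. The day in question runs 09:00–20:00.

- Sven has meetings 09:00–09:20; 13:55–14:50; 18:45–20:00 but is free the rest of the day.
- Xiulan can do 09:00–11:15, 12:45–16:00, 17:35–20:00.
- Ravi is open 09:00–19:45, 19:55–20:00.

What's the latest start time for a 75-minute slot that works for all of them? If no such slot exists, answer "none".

10:00

Sven free: 09:20-13:55, 14:50-18:45 (invert busy blocks within the working day).
Xiulan free: 09:00-11:15, 12:45-16:00, 17:35-20:00.
Ravi free: 09:00-19:45, 19:55-20:00.
Sven ∩ Xiulan: 09:20-11:15, 12:45-13:55, 14:50-16:00, 17:35-18:45.
Sven ∩ Xiulan ∩ Ravi: 09:20-11:15, 12:45-13:55, 14:50-16:00, 17:35-18:45.
So the common availability across everyone is 09:20-11:15, 12:45-13:55, 14:50-16:00, 17:35-18:45.
The last common window of at least 75 minutes is 09:20-11:15; a 75-minute meeting can start as late as 10:00 and still end by 11:15.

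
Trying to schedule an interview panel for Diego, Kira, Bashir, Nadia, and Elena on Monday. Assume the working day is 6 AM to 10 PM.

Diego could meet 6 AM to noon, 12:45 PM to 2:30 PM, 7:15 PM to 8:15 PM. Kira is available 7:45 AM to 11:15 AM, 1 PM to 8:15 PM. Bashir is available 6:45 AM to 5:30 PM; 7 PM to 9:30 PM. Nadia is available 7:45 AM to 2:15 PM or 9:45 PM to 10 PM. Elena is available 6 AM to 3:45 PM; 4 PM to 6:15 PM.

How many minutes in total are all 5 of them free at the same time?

Diego ∩ Kira: 07:45-11:15, 13:00-14:30, 19:15-20:15.
Diego ∩ Kira ∩ Bashir: 07:45-11:15, 13:00-14:30, 19:15-20:15.
Diego ∩ Kira ∩ Bashir ∩ Nadia: 07:45-11:15, 13:00-14:15.
Diego ∩ Kira ∩ Bashir ∩ Nadia ∩ Elena: 07:45-11:15, 13:00-14:15.
Those are the intersection windows.
Summing the common windows: 210 + 75 = 285 minutes.

285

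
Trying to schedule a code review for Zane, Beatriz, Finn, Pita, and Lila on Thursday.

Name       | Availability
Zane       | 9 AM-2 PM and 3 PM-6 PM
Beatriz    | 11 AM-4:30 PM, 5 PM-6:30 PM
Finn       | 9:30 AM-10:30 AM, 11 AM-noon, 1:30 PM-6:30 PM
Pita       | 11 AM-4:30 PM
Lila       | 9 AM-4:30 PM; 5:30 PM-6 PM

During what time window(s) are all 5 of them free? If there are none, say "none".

11:00-12:00, 13:30-14:00, 15:00-16:30

Zane ∩ Beatriz: 11:00-14:00, 15:00-16:30, 17:00-18:00.
Zane ∩ Beatriz ∩ Finn: 11:00-12:00, 13:30-14:00, 15:00-16:30, 17:00-18:00.
Zane ∩ Beatriz ∩ Finn ∩ Pita: 11:00-12:00, 13:30-14:00, 15:00-16:30.
Zane ∩ Beatriz ∩ Finn ∩ Pita ∩ Lila: 11:00-12:00, 13:30-14:00, 15:00-16:30.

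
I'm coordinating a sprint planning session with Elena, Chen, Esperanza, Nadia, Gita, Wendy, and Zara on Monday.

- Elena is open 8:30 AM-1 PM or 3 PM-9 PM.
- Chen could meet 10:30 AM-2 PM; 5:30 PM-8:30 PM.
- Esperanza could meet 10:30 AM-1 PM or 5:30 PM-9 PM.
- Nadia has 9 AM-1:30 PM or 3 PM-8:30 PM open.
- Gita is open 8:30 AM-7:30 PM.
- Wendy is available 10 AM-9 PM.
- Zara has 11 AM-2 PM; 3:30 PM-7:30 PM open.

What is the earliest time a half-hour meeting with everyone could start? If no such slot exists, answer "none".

11:00

Elena ∩ Chen: 10:30-13:00, 17:30-20:30.
Elena ∩ Chen ∩ Esperanza: 10:30-13:00, 17:30-20:30.
Elena ∩ Chen ∩ Esperanza ∩ Nadia: 10:30-13:00, 17:30-20:30.
Elena ∩ Chen ∩ Esperanza ∩ Nadia ∩ Gita: 10:30-13:00, 17:30-19:30.
Elena ∩ Chen ∩ Esperanza ∩ Nadia ∩ Gita ∩ Wendy: 10:30-13:00, 17:30-19:30.
Elena ∩ Chen ∩ Esperanza ∩ Nadia ∩ Gita ∩ Wendy ∩ Zara: 11:00-13:00, 17:30-19:30.
The first common window of at least 30 minutes is 11:00-13:00, so the earliest start is 11:00.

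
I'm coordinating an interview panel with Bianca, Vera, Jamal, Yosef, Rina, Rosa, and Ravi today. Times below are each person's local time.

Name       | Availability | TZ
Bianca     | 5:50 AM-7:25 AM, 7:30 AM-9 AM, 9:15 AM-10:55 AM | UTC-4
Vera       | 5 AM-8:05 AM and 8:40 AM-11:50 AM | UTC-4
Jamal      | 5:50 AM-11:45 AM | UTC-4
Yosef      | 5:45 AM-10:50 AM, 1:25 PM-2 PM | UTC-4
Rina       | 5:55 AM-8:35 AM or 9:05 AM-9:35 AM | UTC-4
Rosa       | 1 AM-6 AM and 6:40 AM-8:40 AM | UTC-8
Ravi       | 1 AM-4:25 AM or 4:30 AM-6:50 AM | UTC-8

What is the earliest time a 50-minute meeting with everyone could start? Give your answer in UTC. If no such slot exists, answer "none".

09:55

Bianca in UTC: 09:50-11:25, 11:30-13:00, 13:15-14:55 (add 4h to convert from UTC-4).
Vera in UTC: 09:00-12:05, 12:40-15:50 (add 4h to convert from UTC-4).
Jamal in UTC: 09:50-15:45 (add 4h to convert from UTC-4).
Yosef in UTC: 09:45-14:50, 17:25-18:00 (add 4h to convert from UTC-4).
Rina in UTC: 09:55-12:35, 13:05-13:35 (add 4h to convert from UTC-4).
Rosa in UTC: 09:00-14:00, 14:40-16:40 (add 8h to convert from UTC-8).
Ravi in UTC: 09:00-12:25, 12:30-14:50 (add 8h to convert from UTC-8).
Bianca ∩ Vera: 09:50-11:25, 11:30-12:05, 12:40-13:00, 13:15-14:55.
Bianca ∩ Vera ∩ Jamal: 09:50-11:25, 11:30-12:05, 12:40-13:00, 13:15-14:55.
Bianca ∩ Vera ∩ Jamal ∩ Yosef: 09:50-11:25, 11:30-12:05, 12:40-13:00, 13:15-14:50.
Bianca ∩ Vera ∩ Jamal ∩ Yosef ∩ Rina: 09:55-11:25, 11:30-12:05, 13:15-13:35.
Bianca ∩ Vera ∩ Jamal ∩ Yosef ∩ Rina ∩ Rosa: 09:55-11:25, 11:30-12:05, 13:15-13:35.
Bianca ∩ Vera ∩ Jamal ∩ Yosef ∩ Rina ∩ Rosa ∩ Ravi: 09:55-11:25, 11:30-12:05, 13:15-13:35.
Those are the intersection windows.
The first common window of at least 50 minutes is 09:55-11:25, so the earliest start is 09:55.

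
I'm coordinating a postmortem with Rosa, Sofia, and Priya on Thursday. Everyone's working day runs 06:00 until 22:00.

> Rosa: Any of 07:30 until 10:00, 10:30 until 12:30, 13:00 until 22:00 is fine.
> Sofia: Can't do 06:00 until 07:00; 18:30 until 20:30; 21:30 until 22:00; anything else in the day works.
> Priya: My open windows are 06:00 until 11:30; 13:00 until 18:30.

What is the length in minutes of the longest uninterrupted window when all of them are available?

330

Rosa free: 07:30-10:00, 10:30-12:30, 13:00-22:00.
Sofia free: 07:00-18:30, 20:30-21:30 (invert busy blocks within the working day).
Priya free: 06:00-11:30, 13:00-18:30.
Rosa ∩ Sofia: 07:30-10:00, 10:30-12:30, 13:00-18:30, 20:30-21:30.
Rosa ∩ Sofia ∩ Priya: 07:30-10:00, 10:30-11:30, 13:00-18:30.
The longest is 13:00-18:30 at 330 minutes.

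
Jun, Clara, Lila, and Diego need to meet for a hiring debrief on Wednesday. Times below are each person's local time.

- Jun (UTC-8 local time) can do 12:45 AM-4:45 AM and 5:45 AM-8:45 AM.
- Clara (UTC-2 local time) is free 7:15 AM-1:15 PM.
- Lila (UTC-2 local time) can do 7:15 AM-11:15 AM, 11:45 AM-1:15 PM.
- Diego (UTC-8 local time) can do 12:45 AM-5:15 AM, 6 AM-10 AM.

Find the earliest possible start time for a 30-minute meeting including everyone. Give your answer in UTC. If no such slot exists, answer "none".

Jun in UTC: 08:45-12:45, 13:45-16:45 (add 8h to convert from UTC-8).
Clara in UTC: 09:15-15:15 (add 2h to convert from UTC-2).
Lila in UTC: 09:15-13:15, 13:45-15:15 (add 2h to convert from UTC-2).
Diego in UTC: 08:45-13:15, 14:00-18:00 (add 8h to convert from UTC-8).
Jun ∩ Clara: 09:15-12:45, 13:45-15:15.
Jun ∩ Clara ∩ Lila: 09:15-12:45, 13:45-15:15.
Jun ∩ Clara ∩ Lila ∩ Diego: 09:15-12:45, 14:00-15:15.
Those are the intersection windows.
The first common window of at least 30 minutes is 09:15-12:45, so the earliest start is 09:15.

09:15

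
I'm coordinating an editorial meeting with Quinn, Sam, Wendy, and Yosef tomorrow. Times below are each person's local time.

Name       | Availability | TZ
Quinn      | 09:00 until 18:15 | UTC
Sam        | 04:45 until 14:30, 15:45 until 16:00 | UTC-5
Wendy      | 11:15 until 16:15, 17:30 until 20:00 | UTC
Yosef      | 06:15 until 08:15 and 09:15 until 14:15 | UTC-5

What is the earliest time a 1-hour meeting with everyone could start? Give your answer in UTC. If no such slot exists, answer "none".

11:15

Quinn in UTC: 09:00-18:15.
Sam in UTC: 09:45-19:30, 20:45-21:00 (add 5h to convert from UTC-5).
Wendy in UTC: 11:15-16:15, 17:30-20:00.
Yosef in UTC: 11:15-13:15, 14:15-19:15 (add 5h to convert from UTC-5).
Quinn ∩ Sam: 09:45-18:15.
Quinn ∩ Sam ∩ Wendy: 11:15-16:15, 17:30-18:15.
Quinn ∩ Sam ∩ Wendy ∩ Yosef: 11:15-13:15, 14:15-16:15, 17:30-18:15.
The first common window of at least 60 minutes is 11:15-13:15, so the earliest start is 11:15.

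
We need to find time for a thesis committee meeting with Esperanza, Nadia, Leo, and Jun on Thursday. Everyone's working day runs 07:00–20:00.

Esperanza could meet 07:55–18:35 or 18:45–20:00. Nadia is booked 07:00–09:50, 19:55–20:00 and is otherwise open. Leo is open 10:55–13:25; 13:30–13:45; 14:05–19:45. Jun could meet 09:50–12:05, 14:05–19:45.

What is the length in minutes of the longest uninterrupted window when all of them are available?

Esperanza free: 07:55-18:35, 18:45-20:00.
Nadia free: 09:50-19:55 (invert busy blocks within the working day).
Leo free: 10:55-13:25, 13:30-13:45, 14:05-19:45.
Jun free: 09:50-12:05, 14:05-19:45.
Esperanza ∩ Nadia: 09:50-18:35, 18:45-19:55.
Esperanza ∩ Nadia ∩ Leo: 10:55-13:25, 13:30-13:45, 14:05-18:35, 18:45-19:45.
Esperanza ∩ Nadia ∩ Leo ∩ Jun: 10:55-12:05, 14:05-18:35, 18:45-19:45.
So the common availability across everyone is 10:55-12:05, 14:05-18:35, 18:45-19:45.
The longest is 14:05-18:35 at 270 minutes.

270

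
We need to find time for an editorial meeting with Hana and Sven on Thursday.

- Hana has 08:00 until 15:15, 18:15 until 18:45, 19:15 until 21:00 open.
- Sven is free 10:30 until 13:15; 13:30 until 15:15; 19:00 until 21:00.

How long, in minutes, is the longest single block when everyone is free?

Hana ∩ Sven: 10:30-13:15, 13:30-15:15, 19:15-21:00.
The longest is 10:30-13:15 at 165 minutes.

165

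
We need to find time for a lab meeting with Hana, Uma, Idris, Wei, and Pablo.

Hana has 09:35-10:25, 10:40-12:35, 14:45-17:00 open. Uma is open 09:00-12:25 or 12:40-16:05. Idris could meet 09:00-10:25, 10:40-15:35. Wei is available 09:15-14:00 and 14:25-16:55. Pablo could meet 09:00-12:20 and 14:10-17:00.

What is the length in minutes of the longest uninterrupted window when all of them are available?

100

Hana ∩ Uma: 09:35-10:25, 10:40-12:25, 14:45-16:05.
Hana ∩ Uma ∩ Idris: 09:35-10:25, 10:40-12:25, 14:45-15:35.
Hana ∩ Uma ∩ Idris ∩ Wei: 09:35-10:25, 10:40-12:25, 14:45-15:35.
Hana ∩ Uma ∩ Idris ∩ Wei ∩ Pablo: 09:35-10:25, 10:40-12:20, 14:45-15:35.
Those are the intersection windows.
The longest is 10:40-12:20 at 100 minutes.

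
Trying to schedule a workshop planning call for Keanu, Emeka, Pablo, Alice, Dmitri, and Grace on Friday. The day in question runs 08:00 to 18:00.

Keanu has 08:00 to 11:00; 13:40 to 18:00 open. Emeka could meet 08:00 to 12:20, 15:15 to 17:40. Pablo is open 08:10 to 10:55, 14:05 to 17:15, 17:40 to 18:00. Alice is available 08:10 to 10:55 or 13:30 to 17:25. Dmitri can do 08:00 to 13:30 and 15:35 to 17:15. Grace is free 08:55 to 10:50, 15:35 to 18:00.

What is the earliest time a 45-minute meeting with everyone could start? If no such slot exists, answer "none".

08:55

Keanu ∩ Emeka: 08:00-11:00, 15:15-17:40.
Keanu ∩ Emeka ∩ Pablo: 08:10-10:55, 15:15-17:15.
Keanu ∩ Emeka ∩ Pablo ∩ Alice: 08:10-10:55, 15:15-17:15.
Keanu ∩ Emeka ∩ Pablo ∩ Alice ∩ Dmitri: 08:10-10:55, 15:35-17:15.
Keanu ∩ Emeka ∩ Pablo ∩ Alice ∩ Dmitri ∩ Grace: 08:55-10:50, 15:35-17:15.
The first common window of at least 45 minutes is 08:55-10:50, so the earliest start is 08:55.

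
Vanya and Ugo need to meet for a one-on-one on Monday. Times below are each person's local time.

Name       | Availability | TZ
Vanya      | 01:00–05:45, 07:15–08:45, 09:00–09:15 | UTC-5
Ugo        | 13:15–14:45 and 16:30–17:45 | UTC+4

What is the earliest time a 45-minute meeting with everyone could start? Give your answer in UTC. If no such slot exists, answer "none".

09:15

Vanya in UTC: 06:00-10:45, 12:15-13:45, 14:00-14:15 (add 5h to convert from UTC-5).
Ugo in UTC: 09:15-10:45, 12:30-13:45 (subtract 4h to convert from UTC+4).
Vanya ∩ Ugo: 09:15-10:45, 12:30-13:45.
Those are the intersection windows.
The first common window of at least 45 minutes is 09:15-10:45, so the earliest start is 09:15.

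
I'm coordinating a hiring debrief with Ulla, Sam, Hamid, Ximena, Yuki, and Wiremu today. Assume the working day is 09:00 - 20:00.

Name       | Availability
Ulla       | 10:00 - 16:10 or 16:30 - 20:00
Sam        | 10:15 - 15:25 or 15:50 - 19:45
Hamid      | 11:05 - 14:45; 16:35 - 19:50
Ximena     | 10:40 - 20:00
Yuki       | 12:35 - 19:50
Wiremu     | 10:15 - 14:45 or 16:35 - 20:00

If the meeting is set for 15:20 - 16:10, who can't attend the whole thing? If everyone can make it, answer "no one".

Hamid, Sam, Wiremu

Ulla: free for 15:20-16:10. Sam: not fully free for 15:20-16:10. Hamid: not fully free for 15:20-16:10. Ximena: free for 15:20-16:10. Yuki: free for 15:20-16:10. Wiremu: not fully free for 15:20-16:10.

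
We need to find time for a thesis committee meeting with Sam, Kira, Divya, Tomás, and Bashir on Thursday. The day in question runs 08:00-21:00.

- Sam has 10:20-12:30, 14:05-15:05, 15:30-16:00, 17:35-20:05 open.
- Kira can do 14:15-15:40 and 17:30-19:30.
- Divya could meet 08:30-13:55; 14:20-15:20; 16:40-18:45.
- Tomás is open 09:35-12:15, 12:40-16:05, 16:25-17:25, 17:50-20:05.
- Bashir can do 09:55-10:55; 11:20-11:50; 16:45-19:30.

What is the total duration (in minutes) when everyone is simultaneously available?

Sam ∩ Kira: 14:15-15:05, 15:30-15:40, 17:35-19:30.
Sam ∩ Kira ∩ Divya: 14:20-15:05, 17:35-18:45.
Sam ∩ Kira ∩ Divya ∩ Tomás: 14:20-15:05, 17:50-18:45.
Sam ∩ Kira ∩ Divya ∩ Tomás ∩ Bashir: 17:50-18:45.
That's a single block of 55 minutes.

55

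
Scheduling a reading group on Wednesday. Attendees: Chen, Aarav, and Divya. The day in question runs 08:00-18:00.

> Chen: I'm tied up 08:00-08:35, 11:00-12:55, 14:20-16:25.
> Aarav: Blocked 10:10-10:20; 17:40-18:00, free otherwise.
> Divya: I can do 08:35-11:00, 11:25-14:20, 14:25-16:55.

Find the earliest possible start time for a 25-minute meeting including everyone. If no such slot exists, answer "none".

Chen free: 08:35-11:00, 12:55-14:20, 16:25-18:00 (invert busy blocks within the working day).
Aarav free: 08:00-10:10, 10:20-17:40 (invert busy blocks within the working day).
Divya free: 08:35-11:00, 11:25-14:20, 14:25-16:55.
Chen ∩ Aarav: 08:35-10:10, 10:20-11:00, 12:55-14:20, 16:25-17:40.
Chen ∩ Aarav ∩ Divya: 08:35-10:10, 10:20-11:00, 12:55-14:20, 16:25-16:55.
The first common window of at least 25 minutes is 08:35-10:10, so the earliest start is 08:35.

08:35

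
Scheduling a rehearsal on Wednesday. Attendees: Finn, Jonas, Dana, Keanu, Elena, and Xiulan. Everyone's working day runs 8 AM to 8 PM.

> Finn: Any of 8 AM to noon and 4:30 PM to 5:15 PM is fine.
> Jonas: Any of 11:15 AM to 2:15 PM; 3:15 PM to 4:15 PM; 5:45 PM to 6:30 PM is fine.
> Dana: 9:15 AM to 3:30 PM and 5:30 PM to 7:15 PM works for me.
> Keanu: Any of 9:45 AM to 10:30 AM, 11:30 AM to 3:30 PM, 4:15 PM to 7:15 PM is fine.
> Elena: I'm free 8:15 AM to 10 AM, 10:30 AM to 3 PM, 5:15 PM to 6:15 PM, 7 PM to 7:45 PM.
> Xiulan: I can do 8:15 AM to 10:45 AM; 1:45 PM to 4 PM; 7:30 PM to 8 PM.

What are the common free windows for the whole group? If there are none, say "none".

none

Finn ∩ Jonas: 11:15-12:00.
Finn ∩ Jonas ∩ Dana: 11:15-12:00.
Finn ∩ Jonas ∩ Dana ∩ Keanu: 11:30-12:00.
Finn ∩ Jonas ∩ Dana ∩ Keanu ∩ Elena: 11:30-12:00.
Finn ∩ Jonas ∩ Dana ∩ Keanu ∩ Elena ∩ Xiulan: ∅.
There is no time when everyone is free.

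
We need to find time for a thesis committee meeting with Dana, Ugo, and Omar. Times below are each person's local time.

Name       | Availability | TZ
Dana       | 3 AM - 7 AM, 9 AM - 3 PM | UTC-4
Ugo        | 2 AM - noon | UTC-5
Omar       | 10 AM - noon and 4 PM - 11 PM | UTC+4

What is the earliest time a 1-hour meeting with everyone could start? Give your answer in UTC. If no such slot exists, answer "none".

07:00

Dana in UTC: 07:00-11:00, 13:00-19:00 (add 4h to convert from UTC-4).
Ugo in UTC: 07:00-17:00 (add 5h to convert from UTC-5).
Omar in UTC: 06:00-08:00, 12:00-19:00 (subtract 4h to convert from UTC+4).
Dana ∩ Ugo: 07:00-11:00, 13:00-17:00.
Dana ∩ Ugo ∩ Omar: 07:00-08:00, 13:00-17:00.
So the common availability across everyone is 07:00-08:00, 13:00-17:00.
The first common window of at least 60 minutes is 07:00-08:00, so the earliest start is 07:00.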